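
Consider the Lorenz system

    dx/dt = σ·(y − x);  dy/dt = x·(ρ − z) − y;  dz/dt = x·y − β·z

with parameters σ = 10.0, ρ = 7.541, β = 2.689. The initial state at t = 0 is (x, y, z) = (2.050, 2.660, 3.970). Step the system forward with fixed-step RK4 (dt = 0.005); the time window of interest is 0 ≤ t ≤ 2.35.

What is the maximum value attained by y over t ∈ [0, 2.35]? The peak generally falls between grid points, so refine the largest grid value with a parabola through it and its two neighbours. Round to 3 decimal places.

t=0.000: state=(2.050, 2.660, 3.970)
step 1 (dt=0.005): k1=(6.100, 4.661, -5.222), k2=(6.064, 4.730, -5.123), k3=(6.067, 4.729, -5.123), k4=(6.033, 4.799, -5.024); state += dt/6·(k1+2k2+2k3+k4)
t=0.005: state=(2.080, 2.684, 3.944)
t=0.010: state=(2.110, 2.708, 3.920)
t=0.015: state=(2.140, 2.733, 3.896)
continuing one RK4 step at a time; state shown every 20 steps (Δt=0.1):
t=0.100: state=(2.641, 3.251, 3.646)
t=0.200: state=(3.309, 4.039, 3.744)
t=0.300: state=(4.088, 4.898, 4.326)
t=0.400: state=(4.869, 5.582, 5.397)
t=0.500: state=(5.422, 5.770, 6.733)
t=0.600: state=(5.507, 5.325, 7.844)
t=0.700: state=(5.102, 4.518, 8.294)
t=0.800: state=(4.448, 3.777, 8.060)
t=0.900: state=(3.843, 3.329, 7.432)
t=1.000: state=(3.448, 3.175, 6.703)
t=1.100: state=(3.292, 3.248, 6.061)
t=1.200: state=(3.343, 3.482, 5.605)
t=1.300: state=(3.554, 3.828, 5.388)
t=1.400: state=(3.872, 4.224, 5.432)
t=1.500: state=(4.232, 4.585, 5.725)
t=1.600: state=(4.547, 4.811, 6.198)
t=1.700: state=(4.733, 4.830, 6.713)
t=1.800: state=(4.735, 4.647, 7.108)
t=1.900: state=(4.573, 4.351, 7.270)
t=2.000: state=(4.323, 4.061, 7.191)
t=2.100: state=(4.077, 3.859, 6.946)
t=2.200: state=(3.903, 3.776, 6.636)
t=2.300: state=(3.828, 3.804, 6.350)
t=2.350: state=(3.828, 3.852, 6.236)
largest grid value and its neighbours: y(0.475)=5.78320, y(0.480)=5.78384, y(0.485)=5.78280
parabola through these three points peaks at t≈0.479 with y≈5.78385

max y = 5.784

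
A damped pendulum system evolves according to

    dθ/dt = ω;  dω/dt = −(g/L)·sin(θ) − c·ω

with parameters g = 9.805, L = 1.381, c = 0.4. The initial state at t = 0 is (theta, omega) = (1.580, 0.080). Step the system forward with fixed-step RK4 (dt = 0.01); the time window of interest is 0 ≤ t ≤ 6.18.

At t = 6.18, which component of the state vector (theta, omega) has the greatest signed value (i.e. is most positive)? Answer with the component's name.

t=0.000: state=(1.580, 0.080)
step 1 (dt=0.01): k1=(0.080, -7.132), k2=(0.044, -7.117), k3=(0.044, -7.117), k4=(0.009, -7.103); state += dt/6·(k1+2k2+2k3+k4)
t=0.010: state=(1.580, 0.009)
t=0.020: state=(1.580, -0.062)
t=0.030: state=(1.579, -0.133)
continuing one RK4 step at a time; state shown every 20 steps (Δt=0.2):
t=0.200: state=(1.457, -1.289)
t=0.400: state=(1.075, -2.491)
t=0.600: state=(0.489, -3.256)
t=0.800: state=(-0.172, -3.210)
t=1.000: state=(-0.739, -2.349)
t=1.200: state=(-1.085, -1.075)
t=1.400: state=(-1.166, 0.252)
t=1.600: state=(-0.993, 1.446)
t=1.800: state=(-0.609, 2.320)
t=2.000: state=(-0.104, 2.614)
t=2.200: state=(0.389, 2.208)
t=2.400: state=(0.745, 1.288)
t=2.600: state=(0.892, 0.176)
t=2.800: state=(0.819, -0.883)
t=3.000: state=(0.556, -1.690)
t=3.200: state=(0.173, -2.048)
t=3.400: state=(-0.226, -1.846)
t=3.600: state=(-0.535, -1.184)
t=3.800: state=(-0.684, -0.295)
t=4.000: state=(-0.653, 0.589)
t=4.200: state=(-0.462, 1.276)
t=4.400: state=(-0.167, 1.603)
t=4.600: state=(0.150, 1.485)
t=4.800: state=(0.402, 0.987)
t=5.000: state=(0.531, 0.283)
t=5.200: state=(0.514, -0.434)
t=5.400: state=(0.368, -0.993)
t=5.600: state=(0.137, -1.260)
t=5.800: state=(-0.113, -1.176)
t=6.000: state=(-0.313, -0.787)
t=6.180: state=(-0.411, -0.287)
compare at T: theta=-0.411, omega=-0.287

largest component: omega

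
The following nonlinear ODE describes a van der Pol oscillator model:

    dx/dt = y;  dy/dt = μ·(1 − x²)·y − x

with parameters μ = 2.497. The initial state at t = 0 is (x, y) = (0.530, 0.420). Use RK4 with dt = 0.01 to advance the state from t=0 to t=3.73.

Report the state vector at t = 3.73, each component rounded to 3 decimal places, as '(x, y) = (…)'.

t=0.000: state=(0.530, 0.420)
step 1 (dt=0.01): k1=(0.420, 0.224), k2=(0.421, 0.222), k3=(0.421, 0.222), k4=(0.422, 0.219); state += dt/6·(k1+2k2+2k3+k4)
t=0.010: state=(0.534, 0.422)
t=0.020: state=(0.538, 0.424)
t=0.030: state=(0.543, 0.426)
continuing one RK4 step at a time; state shown every 20 steps (Δt=0.2):
t=0.200: state=(0.618, 0.452)
t=0.400: state=(0.708, 0.446)
t=0.600: state=(0.793, 0.388)
t=0.800: state=(0.860, 0.275)
t=1.000: state=(0.900, 0.121)
t=1.200: state=(0.907, -0.057)
t=1.400: state=(0.876, -0.251)
t=1.600: state=(0.804, -0.473)
t=1.800: state=(0.683, -0.758)
t=2.000: state=(0.492, -1.188)
t=2.200: state=(0.188, -1.924)
t=2.400: state=(-0.311, -3.130)
t=2.600: state=(-1.043, -3.906)
t=2.800: state=(-1.687, -2.184)
t=3.000: state=(-1.927, -0.457)
t=3.200: state=(-1.951, 0.096)
t=3.400: state=(-1.914, 0.236)
t=3.600: state=(-1.862, 0.279)
t=3.730: state=(-1.825, 0.295)

(x, y) = (-1.825, 0.295)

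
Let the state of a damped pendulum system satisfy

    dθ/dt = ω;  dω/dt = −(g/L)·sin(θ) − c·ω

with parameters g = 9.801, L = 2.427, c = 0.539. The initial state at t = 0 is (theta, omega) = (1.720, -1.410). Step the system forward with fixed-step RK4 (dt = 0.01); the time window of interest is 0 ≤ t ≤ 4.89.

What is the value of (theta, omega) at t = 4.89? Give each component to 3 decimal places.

t=0.000: state=(1.720, -1.410)
step 1 (dt=0.01): k1=(-1.410, -3.233), k2=(-1.426, -3.229), k3=(-1.426, -3.229), k4=(-1.442, -3.224); state += dt/6·(k1+2k2+2k3+k4)
t=0.010: state=(1.706, -1.442)
t=0.020: state=(1.691, -1.474)
t=0.030: state=(1.676, -1.507)
continuing one RK4 step at a time; state shown every 20 steps (Δt=0.2):
t=0.200: state=(1.375, -2.028)
t=0.400: state=(0.918, -2.513)
t=0.600: state=(0.389, -2.715)
t=0.800: state=(-0.142, -2.525)
t=1.000: state=(-0.598, -1.983)
t=1.200: state=(-0.922, -1.247)
t=1.400: state=(-1.094, -0.467)
t=1.600: state=(-1.112, 0.268)
t=1.800: state=(-0.993, 0.909)
t=2.000: state=(-0.758, 1.406)
t=2.200: state=(-0.444, 1.695)
t=2.400: state=(-0.098, 1.723)
t=2.600: state=(0.228, 1.493)
t=2.800: state=(0.486, 1.067)
t=3.000: state=(0.648, 0.540)
t=3.200: state=(0.701, 0.001)
t=3.400: state=(0.652, -0.483)
t=3.600: state=(0.516, -0.858)
t=3.800: state=(0.319, -1.082)
t=4.000: state=(0.095, -1.127)
t=4.200: state=(-0.120, -0.999)
t=4.400: state=(-0.296, -0.734)
t=4.600: state=(-0.409, -0.391)
t=4.800: state=(-0.451, -0.027)
t=4.890: state=(-0.446, 0.128)

(theta, omega) = (-0.446, 0.128)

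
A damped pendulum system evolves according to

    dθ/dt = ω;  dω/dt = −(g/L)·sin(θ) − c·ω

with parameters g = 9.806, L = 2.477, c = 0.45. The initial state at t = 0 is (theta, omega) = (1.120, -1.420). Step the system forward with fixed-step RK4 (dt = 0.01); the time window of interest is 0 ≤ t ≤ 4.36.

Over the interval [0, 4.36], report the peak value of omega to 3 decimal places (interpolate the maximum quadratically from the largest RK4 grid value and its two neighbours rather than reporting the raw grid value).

t=0.000: state=(1.120, -1.420)
step 1 (dt=0.01): k1=(-1.420, -2.924), k2=(-1.435, -2.905), k3=(-1.435, -2.905), k4=(-1.449, -2.886); state += dt/6·(k1+2k2+2k3+k4)
t=0.010: state=(1.106, -1.449)
t=0.020: state=(1.091, -1.478)
t=0.030: state=(1.076, -1.506)
continuing one RK4 step at a time; state shown every 20 steps (Δt=0.2):
t=0.200: state=(0.783, -1.914)
t=0.400: state=(0.371, -2.160)
t=0.600: state=(-0.059, -2.087)
t=0.800: state=(-0.444, -1.714)
t=1.000: state=(-0.731, -1.141)
t=1.200: state=(-0.895, -0.487)
t=1.400: state=(-0.927, 0.158)
t=1.600: state=(-0.836, 0.733)
t=1.800: state=(-0.642, 1.183)
t=2.000: state=(-0.375, 1.450)
t=2.200: state=(-0.077, 1.493)
t=2.400: state=(0.207, 1.312)
t=2.600: state=(0.436, 0.955)
t=2.800: state=(0.582, 0.498)
t=3.000: state=(0.634, 0.018)
t=3.200: state=(0.592, -0.424)
t=3.400: state=(0.470, -0.774)
t=3.600: state=(0.291, -0.990)
t=3.800: state=(0.085, -1.046)
t=4.000: state=(-0.116, -0.941)
t=4.200: state=(-0.283, -0.707)
t=4.360: state=(-0.376, -0.458)
largest grid value and its neighbours: omega(2.130)=1.50475, omega(2.140)=1.50486, omega(2.150)=1.50438
parabola through these three points peaks at t≈2.137 with omega≈1.50489

max omega = 1.505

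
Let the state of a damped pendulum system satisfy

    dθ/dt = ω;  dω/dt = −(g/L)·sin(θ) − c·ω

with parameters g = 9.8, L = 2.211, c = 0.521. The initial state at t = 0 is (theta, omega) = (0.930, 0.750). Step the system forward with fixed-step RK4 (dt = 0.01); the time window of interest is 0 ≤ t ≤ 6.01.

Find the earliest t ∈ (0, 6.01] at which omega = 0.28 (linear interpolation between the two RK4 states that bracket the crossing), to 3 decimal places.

t=0.000: state=(0.930, 0.750)
step 1 (dt=0.01): k1=(0.750, -3.944), k2=(0.730, -3.943), k3=(0.730, -3.943), k4=(0.711, -3.943); state += dt/6·(k1+2k2+2k3+k4)
t=0.010: state=(0.937, 0.711)
t=0.020: state=(0.944, 0.671)
t=0.030: state=(0.951, 0.632)
t=0.120: state=(0.992, 0.281)
next step: t=0.130: state=(0.994, 0.242) — omega has crossed 0.28
linear interpolation between t=0.120 (0.28051) and t=0.130 (0.24202) → t≈0.120

t = 0.120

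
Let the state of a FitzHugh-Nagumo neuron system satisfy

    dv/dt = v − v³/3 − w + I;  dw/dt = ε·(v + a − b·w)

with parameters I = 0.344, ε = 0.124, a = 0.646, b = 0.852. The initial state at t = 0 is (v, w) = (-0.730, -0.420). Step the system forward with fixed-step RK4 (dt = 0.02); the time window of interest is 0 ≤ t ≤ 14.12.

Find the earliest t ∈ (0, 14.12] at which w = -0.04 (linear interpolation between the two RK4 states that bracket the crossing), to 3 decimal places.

t=0.000: state=(-0.730, -0.420)
step 1 (dt=0.02): k1=(0.164, 0.034), k2=(0.164, 0.034), k3=(0.164, 0.034), k4=(0.165, 0.034); state += dt/6·(k1+2k2+2k3+k4)
t=0.020: state=(-0.727, -0.419)
t=0.040: state=(-0.723, -0.419)
t=0.060: state=(-0.720, -0.418)
continuing one RK4 step at a time; state shown every 25 steps (Δt=0.5):
t=0.500: state=(-0.642, -0.401)
t=1.000: state=(-0.536, -0.377)
t=1.500: state=(-0.401, -0.347)
t=2.000: state=(-0.215, -0.309)
t=2.500: state=(0.055, -0.259)
t=3.000: state=(0.459, -0.192)
t=3.500: state=(0.994, -0.100)
t=3.760: state=(1.268, -0.040)
next step: t=3.780: state=(1.287, -0.035) — w has crossed -0.04
linear interpolation between t=3.760 (-0.04030) and t=3.780 (-0.03545) → t≈3.761

t = 3.761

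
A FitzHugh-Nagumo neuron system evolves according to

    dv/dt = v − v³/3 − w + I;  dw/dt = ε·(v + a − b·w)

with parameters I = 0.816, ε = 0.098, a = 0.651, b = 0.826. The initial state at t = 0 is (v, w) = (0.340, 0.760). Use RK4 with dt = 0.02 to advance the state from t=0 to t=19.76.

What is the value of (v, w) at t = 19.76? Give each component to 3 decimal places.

(v, w) = (-1.575, 0.459)

t=0.000: state=(0.340, 0.760)
step 1 (dt=0.02): k1=(0.383, 0.036), k2=(0.386, 0.036), k3=(0.386, 0.036), k4=(0.389, 0.036); state += dt/6·(k1+2k2+2k3+k4)
t=0.020: state=(0.348, 0.761)
t=0.040: state=(0.356, 0.761)
t=0.060: state=(0.364, 0.762)
continuing one RK4 step at a time; state shown every 50 steps (Δt=1):
t=1.000: state=(0.874, 0.817)
t=2.000: state=(1.425, 0.926)
t=3.000: state=(1.581, 1.060)
t=4.000: state=(1.550, 1.187)
t=5.000: state=(1.477, 1.298)
t=6.000: state=(1.394, 1.394)
t=7.000: state=(1.304, 1.474)
t=8.000: state=(1.207, 1.538)
t=9.000: state=(1.099, 1.589)
t=10.000: state=(0.971, 1.624)
t=11.000: state=(0.806, 1.643)
t=12.000: state=(0.555, 1.641)
t=13.000: state=(0.066, 1.607)
t=14.000: state=(-1.033, 1.503)
t=15.000: state=(-1.850, 1.301)
t=16.000: state=(-1.877, 1.084)
t=17.000: state=(-1.803, 0.887)
t=18.000: state=(-1.722, 0.714)
t=19.000: state=(-1.639, 0.561)
t=19.760: state=(-1.575, 0.459)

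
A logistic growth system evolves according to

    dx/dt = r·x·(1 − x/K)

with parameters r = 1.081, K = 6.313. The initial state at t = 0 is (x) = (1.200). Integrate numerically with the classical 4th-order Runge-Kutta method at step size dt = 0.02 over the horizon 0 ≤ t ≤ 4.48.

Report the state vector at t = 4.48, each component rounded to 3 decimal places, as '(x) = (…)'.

t=0.000: state=(1.200)
step 1 (dt=0.02): k1=(1.051), k2=(1.058), k3=(1.058), k4=(1.065); state += dt/6·(k1+2k2+2k3+k4)
t=0.020: state=(1.221)
t=0.040: state=(1.243)
t=0.060: state=(1.264)
continuing one RK4 step at a time; state shown every 10 steps (Δt=0.2):
t=0.200: state=(1.424)
t=0.400: state=(1.677)
t=0.600: state=(1.956)
t=0.800: state=(2.259)
t=1.000: state=(2.581)
t=1.200: state=(2.917)
t=1.400: state=(3.257)
t=1.600: state=(3.596)
t=1.800: state=(3.924)
t=2.000: state=(4.236)
t=2.200: state=(4.525)
t=2.400: state=(4.789)
t=2.600: state=(5.025)
t=2.800: state=(5.232)
t=3.000: state=(5.413)
t=3.200: state=(5.567)
t=3.400: state=(5.698)
t=3.600: state=(5.808)
t=3.800: state=(5.900)
t=4.000: state=(5.976)
t=4.200: state=(6.038)
t=4.400: state=(6.090)
t=4.480: state=(6.108)

(x) = (6.108)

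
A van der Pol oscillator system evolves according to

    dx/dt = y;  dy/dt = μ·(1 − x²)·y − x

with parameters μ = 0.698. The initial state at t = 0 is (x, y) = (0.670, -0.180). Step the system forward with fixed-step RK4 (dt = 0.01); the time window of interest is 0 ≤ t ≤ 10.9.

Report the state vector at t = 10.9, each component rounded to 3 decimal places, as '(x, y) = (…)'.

(x, y) = (0.441, 2.327)

t=0.000: state=(0.670, -0.180)
step 1 (dt=0.01): k1=(-0.180, -0.739), k2=(-0.184, -0.740), k3=(-0.184, -0.740), k4=(-0.187, -0.741); state += dt/6·(k1+2k2+2k3+k4)
t=0.010: state=(0.668, -0.187)
t=0.020: state=(0.666, -0.195)
t=0.030: state=(0.664, -0.202)
continuing one RK4 step at a time; state shown every 50 steps (Δt=0.5):
t=0.500: state=(0.485, -0.562)
t=1.000: state=(0.105, -0.957)
t=1.500: state=(-0.456, -1.245)
t=2.000: state=(-1.054, -1.030)
t=2.500: state=(-1.392, -0.284)
t=3.000: state=(-1.354, 0.394)
t=3.500: state=(-1.027, 0.902)
t=4.000: state=(-0.443, 1.457)
t=4.500: state=(0.443, 2.048)
t=5.000: state=(1.429, 1.601)
t=5.500: state=(1.871, 0.210)
t=6.000: state=(1.762, -0.539)
t=6.500: state=(1.387, -0.945)
t=7.000: state=(0.807, -1.409)
t=7.500: state=(-0.062, -2.094)
t=8.000: state=(-1.199, -2.173)
t=8.500: state=(-1.921, -0.616)
t=9.000: state=(-1.935, 0.396)
t=9.500: state=(-1.622, 0.819)
t=10.000: state=(-1.122, 1.198)
t=10.500: state=(-0.388, 1.785)
t=10.900: state=(0.441, 2.327)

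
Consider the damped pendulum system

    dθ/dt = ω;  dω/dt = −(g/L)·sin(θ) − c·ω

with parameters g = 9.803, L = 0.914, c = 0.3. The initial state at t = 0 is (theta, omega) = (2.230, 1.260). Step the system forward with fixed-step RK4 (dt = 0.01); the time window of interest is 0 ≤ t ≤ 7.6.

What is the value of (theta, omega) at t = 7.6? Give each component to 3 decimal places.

t=0.000: state=(2.230, 1.260)
step 1 (dt=0.01): k1=(1.260, -8.856), k2=(1.216, -8.801), k3=(1.216, -8.803), k4=(1.172, -8.749); state += dt/6·(k1+2k2+2k3+k4)
t=0.010: state=(2.242, 1.172)
t=0.020: state=(2.253, 1.085)
t=0.030: state=(2.264, 0.999)
continuing one RK4 step at a time; state shown every 25 steps (Δt=0.25):
t=0.250: state=(2.288, -0.755)
t=0.500: state=(1.839, -2.904)
t=0.750: state=(0.822, -5.117)
t=1.000: state=(-0.525, -5.079)
t=1.250: state=(-1.499, -2.532)
t=1.500: state=(-1.784, 0.204)
t=1.750: state=(-1.412, 2.749)
t=2.000: state=(-0.460, 4.600)
t=2.250: state=(0.670, 3.960)
t=2.500: state=(1.361, 1.449)
t=2.750: state=(1.387, -1.212)
t=3.000: state=(0.789, -3.426)
t=3.250: state=(-0.182, -3.931)
t=3.500: state=(-0.980, -2.179)
t=3.750: state=(-1.212, 0.331)
t=4.000: state=(-0.837, 2.558)
t=4.250: state=(-0.042, 3.476)
t=4.500: state=(0.720, 2.316)
t=4.750: state=(1.029, 0.097)
t=5.000: state=(0.780, -2.000)
t=5.250: state=(0.120, -2.997)
t=5.500: state=(-0.562, -2.172)
t=5.750: state=(-0.873, -0.243)
t=6.000: state=(-0.686, 1.657)
t=6.250: state=(-0.126, 2.582)
t=6.500: state=(0.468, 1.918)
t=6.750: state=(0.747, 0.232)
t=7.000: state=(0.585, -1.447)
t=7.250: state=(0.098, -2.232)
t=7.500: state=(-0.412, -1.632)
t=7.600: state=(-0.549, -1.091)

(theta, omega) = (-0.549, -1.091)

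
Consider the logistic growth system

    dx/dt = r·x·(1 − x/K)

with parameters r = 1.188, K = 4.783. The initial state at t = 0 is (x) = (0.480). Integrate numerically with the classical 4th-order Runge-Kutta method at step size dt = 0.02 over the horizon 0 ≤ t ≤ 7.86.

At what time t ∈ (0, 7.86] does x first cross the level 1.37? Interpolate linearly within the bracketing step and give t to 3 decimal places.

t=0.000: state=(0.480)
step 1 (dt=0.02): k1=(0.513), k2=(0.518), k3=(0.518), k4=(0.523); state += dt/6·(k1+2k2+2k3+k4)
t=0.020: state=(0.490)
t=0.040: state=(0.501)
t=0.060: state=(0.512)
continuing one RK4 step at a time; state shown every 25 steps (Δt=0.5):
t=0.500: state=(0.804)
t=1.000: state=(1.281)
t=1.060: state=(1.349)
next step: t=1.080: state=(1.372) — x has crossed 1.37
linear interpolation between t=1.060 (1.34935) and t=1.080 (1.37248) → t≈1.078

t = 1.078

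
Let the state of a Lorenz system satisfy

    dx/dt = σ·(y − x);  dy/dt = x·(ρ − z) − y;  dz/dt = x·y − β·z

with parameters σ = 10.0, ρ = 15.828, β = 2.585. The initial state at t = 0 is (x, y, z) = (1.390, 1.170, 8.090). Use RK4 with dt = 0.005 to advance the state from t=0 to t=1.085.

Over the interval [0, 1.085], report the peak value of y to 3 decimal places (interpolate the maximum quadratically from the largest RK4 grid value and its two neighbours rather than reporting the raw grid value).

max y = 12.449

t=0.000: state=(1.390, 1.170, 8.090)
step 1 (dt=0.005): k1=(-2.200, 9.586, -19.286), k2=(-1.905, 9.586, -19.135), k3=(-1.913, 9.591, -19.135), k4=(-1.625, 9.596, -18.984); state += dt/6·(k1+2k2+2k3+k4)
t=0.005: state=(1.380, 1.218, 7.994)
t=0.010: state=(1.374, 1.266, 7.900)
t=0.015: state=(1.370, 1.314, 7.807)
continuing one RK4 step at a time; state shown every 10 steps (Δt=0.05):
t=0.050: state=(1.407, 1.664, 7.201)
t=0.100: state=(1.628, 2.245, 6.466)
t=0.150: state=(2.023, 2.990, 5.905)
t=0.200: state=(2.605, 3.979, 5.567)
t=0.250: state=(3.413, 5.289, 5.545)
t=0.300: state=(4.496, 6.966, 6.010)
t=0.350: state=(5.886, 8.960, 7.228)
t=0.400: state=(7.533, 10.974, 9.516)
t=0.450: state=(9.211, 12.317, 13.004)
t=0.500: state=(10.441, 12.050, 17.161)
t=0.550: state=(10.652, 9.800, 20.598)
t=0.600: state=(9.621, 6.497, 22.014)
t=0.650: state=(7.747, 3.621, 21.385)
t=0.700: state=(5.715, 1.883, 19.635)
t=0.750: state=(4.021, 1.125, 17.582)
t=0.800: state=(2.829, 0.937, 15.609)
t=0.850: state=(2.097, 1.021, 13.825)
t=0.900: state=(1.714, 1.227, 12.247)
t=0.950: state=(1.580, 1.507, 10.866)
t=1.000: state=(1.625, 1.866, 9.675)
t=1.050: state=(1.815, 2.332, 8.670)
t=1.085: state=(2.030, 2.745, 8.083)
largest grid value and its neighbours: y(0.465)=12.44350, y(0.470)=12.44873, y(0.475)=12.43422
parabola through these three points peaks at t≈0.469 with y≈12.44928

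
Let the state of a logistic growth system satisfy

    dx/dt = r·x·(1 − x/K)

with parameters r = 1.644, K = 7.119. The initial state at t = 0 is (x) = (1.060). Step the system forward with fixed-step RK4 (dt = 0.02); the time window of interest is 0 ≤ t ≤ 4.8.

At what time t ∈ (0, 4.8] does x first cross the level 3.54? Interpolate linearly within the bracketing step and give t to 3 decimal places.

t=0.000: state=(1.060)
step 1 (dt=0.02): k1=(1.483), k2=(1.500), k3=(1.500), k4=(1.518); state += dt/6·(k1+2k2+2k3+k4)
t=0.020: state=(1.090)
t=0.040: state=(1.121)
t=0.060: state=(1.152)
continuing one RK4 step at a time; state shown every 10 steps (Δt=0.2):
t=0.200: state=(1.392)
t=0.400: state=(1.797)
t=0.600: state=(2.273)
t=0.800: state=(2.809)
t=1.000: state=(3.383)
t=1.040: state=(3.500)
next step: t=1.060: state=(3.558) — x has crossed 3.54
linear interpolation between t=1.040 (3.49986) and t=1.060 (3.55837) → t≈1.054

t = 1.054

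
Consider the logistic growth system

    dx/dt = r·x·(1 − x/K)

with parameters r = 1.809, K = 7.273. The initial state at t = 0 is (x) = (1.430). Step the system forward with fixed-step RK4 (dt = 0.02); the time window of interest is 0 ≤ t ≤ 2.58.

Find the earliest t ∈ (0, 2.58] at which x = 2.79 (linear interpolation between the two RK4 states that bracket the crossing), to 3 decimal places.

t = 0.516

t=0.000: state=(1.430)
step 1 (dt=0.02): k1=(2.078), k2=(2.101), k3=(2.101), k4=(2.124); state += dt/6·(k1+2k2+2k3+k4)
t=0.020: state=(1.472)
t=0.040: state=(1.515)
t=0.060: state=(1.559)
continuing one RK4 step at a time; state shown every 5 steps (Δt=0.1):
t=0.100: state=(1.649)
t=0.200: state=(1.891)
t=0.300: state=(2.155)
t=0.400: state=(2.439)
t=0.500: state=(2.741)
next step: t=0.520: state=(2.803) — x has crossed 2.79
linear interpolation between t=0.500 (2.74061) and t=0.520 (2.80267) → t≈0.516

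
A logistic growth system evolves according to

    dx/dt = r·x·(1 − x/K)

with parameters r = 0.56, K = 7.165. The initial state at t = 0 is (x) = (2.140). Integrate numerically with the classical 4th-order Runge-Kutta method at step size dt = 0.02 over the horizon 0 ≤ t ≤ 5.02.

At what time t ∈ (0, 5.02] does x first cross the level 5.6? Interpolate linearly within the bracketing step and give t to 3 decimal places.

t = 3.801

t=0.000: state=(2.140)
step 1 (dt=0.02): k1=(0.840), k2=(0.842), k3=(0.842), k4=(0.844); state += dt/6·(k1+2k2+2k3+k4)
t=0.020: state=(2.157)
t=0.040: state=(2.174)
t=0.060: state=(2.191)
continuing one RK4 step at a time; state shown every 10 steps (Δt=0.2):
t=0.200: state=(2.312)
t=0.400: state=(2.491)
t=0.600: state=(2.675)
t=0.800: state=(2.866)
t=1.000: state=(3.060)
t=1.200: state=(3.258)
t=1.400: state=(3.458)
t=1.600: state=(3.658)
t=1.800: state=(3.858)
t=2.000: state=(4.057)
t=2.200: state=(4.252)
t=2.400: state=(4.444)
t=2.600: state=(4.630)
t=2.800: state=(4.810)
t=3.000: state=(4.984)
t=3.200: state=(5.150)
t=3.400: state=(5.308)
t=3.600: state=(5.458)
t=3.800: state=(5.599)
next step: t=3.820: state=(5.613) — x has crossed 5.6
linear interpolation between t=3.800 (5.59939) and t=3.820 (5.61305) → t≈3.801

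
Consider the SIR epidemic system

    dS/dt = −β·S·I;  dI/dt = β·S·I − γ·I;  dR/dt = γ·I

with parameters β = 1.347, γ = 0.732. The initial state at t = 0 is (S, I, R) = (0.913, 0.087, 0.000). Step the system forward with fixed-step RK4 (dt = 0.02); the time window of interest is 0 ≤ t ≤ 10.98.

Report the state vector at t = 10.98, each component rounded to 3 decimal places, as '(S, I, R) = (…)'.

(S, I, R) = (0.224, 0.012, 0.764)

t=0.000: state=(0.913, 0.087, 0.000)
step 1 (dt=0.02): k1=(-0.107, 0.043, 0.064), k2=(-0.107, 0.043, 0.064), k3=(-0.107, 0.043, 0.064), k4=(-0.108, 0.043, 0.064); state += dt/6·(k1+2k2+2k3+k4)
t=0.020: state=(0.911, 0.088, 0.001)
t=0.040: state=(0.909, 0.089, 0.003)
t=0.060: state=(0.907, 0.090, 0.004)
continuing one RK4 step at a time; state shown every 25 steps (Δt=0.5):
t=0.500: state=(0.855, 0.109, 0.036)
t=1.000: state=(0.788, 0.132, 0.080)
t=1.500: state=(0.716, 0.152, 0.132)
t=2.000: state=(0.643, 0.167, 0.191)
t=2.500: state=(0.573, 0.174, 0.253)
t=3.000: state=(0.509, 0.174, 0.317)
t=3.500: state=(0.454, 0.166, 0.379)
t=4.000: state=(0.408, 0.154, 0.438)
t=4.500: state=(0.369, 0.139, 0.492)
t=5.000: state=(0.338, 0.122, 0.540)
t=5.500: state=(0.313, 0.105, 0.581)
t=6.000: state=(0.293, 0.090, 0.617)
t=6.500: state=(0.278, 0.075, 0.647)
t=7.000: state=(0.265, 0.063, 0.672)
t=7.500: state=(0.255, 0.052, 0.693)
t=8.000: state=(0.247, 0.043, 0.710)
t=8.500: state=(0.241, 0.035, 0.725)
t=9.000: state=(0.236, 0.028, 0.736)
t=9.500: state=(0.232, 0.023, 0.745)
t=10.000: state=(0.228, 0.019, 0.753)
t=10.500: state=(0.226, 0.015, 0.759)
t=10.980: state=(0.224, 0.012, 0.764)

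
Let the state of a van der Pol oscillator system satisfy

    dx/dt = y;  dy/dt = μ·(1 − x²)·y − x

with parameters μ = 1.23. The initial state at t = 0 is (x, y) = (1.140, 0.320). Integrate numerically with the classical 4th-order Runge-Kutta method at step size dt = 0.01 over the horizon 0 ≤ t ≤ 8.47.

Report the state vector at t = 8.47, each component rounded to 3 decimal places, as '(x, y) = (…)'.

t=0.000: state=(1.140, 0.320)
step 1 (dt=0.01): k1=(0.320, -1.258), k2=(0.314, -1.259), k3=(0.314, -1.259), k4=(0.307, -1.259); state += dt/6·(k1+2k2+2k3+k4)
t=0.010: state=(1.143, 0.307)
t=0.020: state=(1.146, 0.295)
t=0.030: state=(1.149, 0.282)
continuing one RK4 step at a time; state shown every 50 steps (Δt=0.5):
t=0.500: state=(1.148, -0.267)
t=1.000: state=(0.889, -0.773)
t=1.500: state=(0.339, -1.500)
t=2.000: state=(-0.687, -2.549)
t=2.500: state=(-1.748, -1.156)
t=3.000: state=(-1.902, 0.227)
t=3.500: state=(-1.692, 0.555)
t=4.000: state=(-1.362, 0.778)
t=4.500: state=(-0.885, 1.183)
t=5.000: state=(-0.086, 2.145)
t=5.500: state=(1.250, 2.711)
t=6.000: state=(1.992, 0.319)
t=6.500: state=(1.917, -0.412)
t=7.000: state=(1.658, -0.608)
t=7.500: state=(1.304, -0.829)
t=8.000: state=(0.791, -1.287)
t=8.470: state=(-0.020, -2.281)

(x, y) = (-0.020, -2.281)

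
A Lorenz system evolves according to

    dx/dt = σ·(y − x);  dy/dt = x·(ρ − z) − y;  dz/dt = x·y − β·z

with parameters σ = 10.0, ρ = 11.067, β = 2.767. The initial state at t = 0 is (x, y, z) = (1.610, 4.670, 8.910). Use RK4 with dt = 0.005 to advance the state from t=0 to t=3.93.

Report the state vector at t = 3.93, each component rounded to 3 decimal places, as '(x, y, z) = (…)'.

(x, y, z) = (5.163, 5.255, 9.795)

t=0.000: state=(1.610, 4.670, 8.910)
step 1 (dt=0.005): k1=(30.600, -1.197, -17.135), k2=(29.805, -0.957, -16.665), k3=(29.831, -0.964, -16.676), k4=(29.060, -0.724, -16.216); state += dt/6·(k1+2k2+2k3+k4)
t=0.005: state=(1.759, 4.665, 8.827)
t=0.010: state=(1.901, 4.663, 8.748)
t=0.015: state=(2.035, 4.663, 8.673)
continuing one RK4 step at a time; state shown every 40 steps (Δt=0.2):
t=0.200: state=(4.755, 5.773, 8.003)
t=0.400: state=(6.348, 6.745, 10.332)
t=0.600: state=(5.900, 5.192, 11.772)
t=0.800: state=(4.575, 4.153, 10.306)
t=1.000: state=(4.432, 4.679, 8.852)
t=1.200: state=(5.297, 5.815, 9.061)
t=1.400: state=(5.983, 6.035, 10.577)
t=1.600: state=(5.486, 5.053, 11.003)
t=1.800: state=(4.792, 4.618, 10.005)
t=2.000: state=(4.868, 5.089, 9.285)
t=2.200: state=(5.443, 5.719, 9.685)
t=2.400: state=(5.683, 5.614, 10.533)
t=2.600: state=(5.290, 5.042, 10.529)
t=2.800: state=(4.962, 4.917, 9.891)
t=3.000: state=(5.113, 5.279, 9.607)
t=3.200: state=(5.451, 5.573, 9.984)
t=3.400: state=(5.483, 5.395, 10.400)
t=3.600: state=(5.220, 5.089, 10.262)
t=3.800: state=(5.090, 5.102, 9.888)
t=3.930: state=(5.163, 5.255, 9.795)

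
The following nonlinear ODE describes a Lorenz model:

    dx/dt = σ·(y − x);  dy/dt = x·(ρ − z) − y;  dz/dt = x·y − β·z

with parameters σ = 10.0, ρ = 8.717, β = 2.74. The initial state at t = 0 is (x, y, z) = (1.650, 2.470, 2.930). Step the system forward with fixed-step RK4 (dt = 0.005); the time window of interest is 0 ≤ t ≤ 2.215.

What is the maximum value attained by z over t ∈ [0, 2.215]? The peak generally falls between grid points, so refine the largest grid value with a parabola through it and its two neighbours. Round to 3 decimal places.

max z = 10.795

t=0.000: state=(1.650, 2.470, 2.930)
step 1 (dt=0.005): k1=(8.200, 7.079, -3.953), k2=(8.172, 7.196, -3.845), k3=(8.176, 7.195, -3.846), k4=(8.151, 7.312, -3.738); state += dt/6·(k1+2k2+2k3+k4)
t=0.005: state=(1.691, 2.506, 2.911)
t=0.010: state=(1.732, 2.543, 2.893)
t=0.015: state=(1.772, 2.581, 2.876)
continuing one RK4 step at a time; state shown every 20 steps (Δt=0.1):
t=0.100: state=(2.488, 3.399, 2.765)
t=0.200: state=(3.534, 4.726, 3.182)
t=0.300: state=(4.847, 6.240, 4.464)
t=0.400: state=(6.164, 7.291, 6.744)
t=0.500: state=(6.846, 6.977, 9.322)
t=0.600: state=(6.378, 5.383, 10.726)
t=0.700: state=(5.129, 3.781, 10.433)
t=0.800: state=(3.922, 2.925, 9.217)
t=0.900: state=(3.185, 2.705, 7.856)
t=1.000: state=(2.926, 2.868, 6.702)
t=1.100: state=(3.032, 3.287, 5.889)
t=1.200: state=(3.414, 3.912, 5.490)
t=1.300: state=(4.005, 4.675, 5.574)
t=1.400: state=(4.710, 5.420, 6.183)
t=1.500: state=(5.350, 5.875, 7.224)
t=1.600: state=(5.682, 5.792, 8.352)
t=1.700: state=(5.556, 5.212, 9.080)
t=1.800: state=(5.068, 4.486, 9.153)
t=1.900: state=(4.488, 3.949, 8.703)
t=2.000: state=(4.045, 3.712, 8.027)
t=2.100: state=(3.833, 3.742, 7.373)
t=2.200: state=(3.852, 3.971, 6.894)
t=2.215: state=(3.872, 4.018, 6.843)
largest grid value and its neighbours: z(0.625)=10.79403, z(0.630)=10.79471, z(0.635)=10.79132
parabola through these three points peaks at t≈0.628 with z≈10.79493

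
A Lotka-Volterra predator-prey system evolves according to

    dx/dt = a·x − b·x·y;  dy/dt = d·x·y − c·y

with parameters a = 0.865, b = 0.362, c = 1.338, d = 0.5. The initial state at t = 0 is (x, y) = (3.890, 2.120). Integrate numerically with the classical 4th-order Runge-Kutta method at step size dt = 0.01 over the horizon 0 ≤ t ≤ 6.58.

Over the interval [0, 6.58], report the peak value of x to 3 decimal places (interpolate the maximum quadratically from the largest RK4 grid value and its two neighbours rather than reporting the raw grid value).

t=0.000: state=(3.890, 2.120)
step 1 (dt=0.01): k1=(0.380, 1.287), k2=(0.371, 1.293), k3=(0.371, 1.293), k4=(0.362, 1.299); state += dt/6·(k1+2k2+2k3+k4)
t=0.010: state=(3.894, 2.133)
t=0.020: state=(3.897, 2.146)
t=0.030: state=(3.901, 2.159)
continuing one RK4 step at a time; state shown every 25 steps (Δt=0.25):
t=0.250: state=(3.924, 2.476)
t=0.500: state=(3.824, 2.880)
t=0.750: state=(3.591, 3.281)
t=1.000: state=(3.262, 3.606)
t=1.250: state=(2.894, 3.792)
t=1.500: state=(2.543, 3.811)
t=1.750: state=(2.248, 3.677)
t=2.000: state=(2.021, 3.434)
t=2.250: state=(1.864, 3.131)
t=2.500: state=(1.769, 2.810)
t=2.750: state=(1.727, 2.501)
t=3.000: state=(1.732, 2.221)
t=3.250: state=(1.778, 1.979)
t=3.500: state=(1.863, 1.777)
t=3.750: state=(1.984, 1.617)
t=4.000: state=(2.140, 1.497)
t=4.250: state=(2.329, 1.416)
t=4.500: state=(2.549, 1.375)
t=4.750: state=(2.796, 1.374)
t=5.000: state=(3.060, 1.417)
t=5.250: state=(3.328, 1.512)
t=5.500: state=(3.580, 1.667)
t=5.750: state=(3.785, 1.892)
t=6.000: state=(3.908, 2.193)
t=6.250: state=(3.914, 2.562)
t=6.500: state=(3.783, 2.971)
t=6.580: state=(3.713, 3.101)
largest grid value and its neighbours: x(6.130)=3.92768, x(6.140)=3.92775, x(6.150)=3.92761
parabola through these three points peaks at t≈6.138 with x≈3.92775

max x = 3.928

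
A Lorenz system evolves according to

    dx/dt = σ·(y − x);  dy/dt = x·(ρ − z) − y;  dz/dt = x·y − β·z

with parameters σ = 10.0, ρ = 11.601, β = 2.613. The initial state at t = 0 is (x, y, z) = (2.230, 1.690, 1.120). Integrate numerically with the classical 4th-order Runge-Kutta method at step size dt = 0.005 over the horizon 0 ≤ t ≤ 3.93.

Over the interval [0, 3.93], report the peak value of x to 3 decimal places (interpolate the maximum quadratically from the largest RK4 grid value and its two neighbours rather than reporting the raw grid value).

t=0.000: state=(2.230, 1.690, 1.120)
step 1 (dt=0.005): k1=(-5.400, 21.683, 0.842), k2=(-4.723, 21.482, 0.934), k3=(-4.745, 21.500, 0.935), k4=(-4.088, 21.316, 1.027); state += dt/6·(k1+2k2+2k3+k4)
t=0.005: state=(2.206, 1.797, 1.125)
t=0.010: state=(2.189, 1.903, 1.130)
t=0.015: state=(2.178, 2.008, 1.137)
continuing one RK4 step at a time; state shown every 40 steps (Δt=0.2):
t=0.200: state=(4.354, 6.575, 2.713)
t=0.400: state=(9.270, 10.507, 12.576)
t=0.600: state=(5.625, 2.407, 15.557)
t=0.800: state=(1.785, 1.097, 9.900)
t=1.000: state=(1.606, 1.938, 6.221)
t=1.200: state=(3.012, 4.147, 4.767)
t=1.400: state=(6.245, 8.144, 7.532)
t=1.600: state=(7.869, 6.902, 14.344)
t=1.800: state=(4.327, 2.748, 12.671)
t=2.000: state=(2.825, 2.779, 8.816)
t=2.200: state=(3.678, 4.525, 7.014)
t=2.400: state=(5.940, 7.154, 8.754)
t=2.600: state=(6.986, 6.503, 12.874)
t=2.800: state=(4.894, 3.813, 12.220)
t=3.000: state=(3.745, 3.687, 9.523)
t=3.200: state=(4.426, 5.096, 8.378)
t=3.400: state=(5.963, 6.631, 9.939)
t=3.600: state=(6.249, 5.803, 12.190)
t=3.800: state=(4.912, 4.289, 11.465)
t=3.930: state=(4.370, 4.179, 10.270)
largest grid value and its neighbours: x(0.430)=9.48682, x(0.435)=9.49105, x(0.440)=9.48572
parabola through these three points peaks at t≈0.435 with x≈9.49106

max x = 9.491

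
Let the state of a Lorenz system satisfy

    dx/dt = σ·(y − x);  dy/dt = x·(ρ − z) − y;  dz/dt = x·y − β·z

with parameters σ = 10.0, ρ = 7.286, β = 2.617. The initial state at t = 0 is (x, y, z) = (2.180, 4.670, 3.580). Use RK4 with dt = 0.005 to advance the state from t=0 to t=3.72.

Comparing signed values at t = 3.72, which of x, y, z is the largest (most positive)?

largest component: z

t=0.000: state=(2.180, 4.670, 3.580)
step 1 (dt=0.005): k1=(24.900, 3.409, 0.812), k2=(24.363, 3.627, 1.116), k3=(24.382, 3.619, 1.109), k4=(23.862, 3.830, 1.408); state += dt/6·(k1+2k2+2k3+k4)
t=0.005: state=(2.302, 4.688, 3.586)
t=0.010: state=(2.419, 4.708, 3.594)
t=0.015: state=(2.531, 4.730, 3.605)
continuing one RK4 step at a time; state shown every 40 steps (Δt=0.2):
t=0.200: state=(5.019, 5.845, 5.450)
t=0.400: state=(5.492, 5.105, 8.065)
t=0.600: state=(4.115, 3.376, 7.871)
t=0.800: state=(3.114, 2.878, 6.300)
t=1.000: state=(3.084, 3.257, 5.164)
t=1.200: state=(3.679, 4.066, 4.997)
t=1.400: state=(4.436, 4.744, 5.830)
t=1.600: state=(4.689, 4.614, 6.884)
t=1.800: state=(4.253, 3.958, 7.060)
t=2.000: state=(3.757, 3.594, 6.479)
t=2.200: state=(3.647, 3.693, 5.901)
t=2.400: state=(3.879, 4.043, 5.762)
t=2.600: state=(4.198, 4.327, 6.080)
t=2.800: state=(4.317, 4.300, 6.500)
t=3.000: state=(4.168, 4.056, 6.615)
t=3.200: state=(3.959, 3.880, 6.407)
t=3.400: state=(3.888, 3.898, 6.152)
t=3.600: state=(3.974, 4.040, 6.073)
t=3.720: state=(4.057, 4.124, 6.127)
compare at T: x=4.057, y=4.124, z=6.127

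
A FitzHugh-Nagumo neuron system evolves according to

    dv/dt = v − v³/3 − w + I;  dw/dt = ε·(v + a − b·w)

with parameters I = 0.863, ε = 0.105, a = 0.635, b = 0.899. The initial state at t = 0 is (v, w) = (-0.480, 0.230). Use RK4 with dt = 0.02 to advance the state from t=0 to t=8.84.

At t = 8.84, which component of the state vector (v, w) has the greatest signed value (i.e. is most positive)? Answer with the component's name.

largest component: v

t=0.000: state=(-0.480, 0.230)
step 1 (dt=0.02): k1=(0.190, -0.005), k2=(0.191, -0.005), k3=(0.191, -0.005), k4=(0.193, -0.005); state += dt/6·(k1+2k2+2k3+k4)
t=0.020: state=(-0.476, 0.230)
t=0.040: state=(-0.472, 0.230)
t=0.060: state=(-0.468, 0.230)
continuing one RK4 step at a time; state shown every 25 steps (Δt=0.5):
t=0.500: state=(-0.363, 0.230)
t=1.000: state=(-0.184, 0.238)
t=1.500: state=(0.098, 0.257)
t=2.000: state=(0.537, 0.293)
t=2.500: state=(1.114, 0.354)
t=3.000: state=(1.590, 0.441)
t=3.500: state=(1.793, 0.541)
t=4.000: state=(1.833, 0.642)
t=4.500: state=(1.816, 0.739)
t=5.000: state=(1.783, 0.829)
t=5.500: state=(1.745, 0.914)
t=6.000: state=(1.706, 0.993)
t=6.500: state=(1.666, 1.066)
t=7.000: state=(1.627, 1.134)
t=7.500: state=(1.587, 1.197)
t=8.000: state=(1.547, 1.255)
t=8.500: state=(1.508, 1.308)
t=8.840: state=(1.481, 1.341)
compare at T: v=1.481, w=1.341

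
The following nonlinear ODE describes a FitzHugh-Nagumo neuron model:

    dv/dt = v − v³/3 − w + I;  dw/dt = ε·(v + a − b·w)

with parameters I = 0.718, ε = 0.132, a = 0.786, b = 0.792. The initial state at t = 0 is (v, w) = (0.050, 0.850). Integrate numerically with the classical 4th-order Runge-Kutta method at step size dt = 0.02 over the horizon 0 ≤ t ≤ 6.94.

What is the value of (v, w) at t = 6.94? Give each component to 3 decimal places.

t=0.000: state=(0.050, 0.850)
step 1 (dt=0.02): k1=(-0.082, 0.021), k2=(-0.083, 0.021), k3=(-0.083, 0.021), k4=(-0.084, 0.021); state += dt/6·(k1+2k2+2k3+k4)
t=0.020: state=(0.048, 0.850)
t=0.040: state=(0.047, 0.851)
t=0.060: state=(0.045, 0.851)
continuing one RK4 step at a time; state shown every 25 steps (Δt=0.5):
t=0.500: state=(-0.006, 0.859)
t=1.000: state=(-0.103, 0.862)
t=1.500: state=(-0.261, 0.858)
t=2.000: state=(-0.505, 0.840)
t=2.500: state=(-0.838, 0.805)
t=3.000: state=(-1.196, 0.749)
t=3.500: state=(-1.459, 0.675)
t=4.000: state=(-1.583, 0.593)
t=4.500: state=(-1.614, 0.510)
t=5.000: state=(-1.600, 0.431)
t=5.500: state=(-1.567, 0.358)
t=6.000: state=(-1.526, 0.291)
t=6.500: state=(-1.482, 0.230)
t=6.940: state=(-1.441, 0.181)

(v, w) = (-1.441, 0.181)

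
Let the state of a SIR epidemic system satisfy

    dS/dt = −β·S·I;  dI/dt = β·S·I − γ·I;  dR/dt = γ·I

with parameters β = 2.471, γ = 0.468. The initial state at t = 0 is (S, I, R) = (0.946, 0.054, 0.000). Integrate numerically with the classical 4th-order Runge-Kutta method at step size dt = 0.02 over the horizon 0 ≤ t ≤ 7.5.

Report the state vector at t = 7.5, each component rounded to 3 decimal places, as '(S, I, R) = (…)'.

(S, I, R) = (0.007, 0.068, 0.925)

t=0.000: state=(0.946, 0.054, 0.000)
step 1 (dt=0.02): k1=(-0.126, 0.101, 0.025), k2=(-0.128, 0.103, 0.026), k3=(-0.128, 0.103, 0.026), k4=(-0.131, 0.104, 0.026); state += dt/6·(k1+2k2+2k3+k4)
t=0.020: state=(0.943, 0.056, 0.001)
t=0.040: state=(0.941, 0.058, 0.001)
t=0.060: state=(0.938, 0.060, 0.002)
continuing one RK4 step at a time; state shown every 25 steps (Δt=0.5):
t=0.500: state=(0.849, 0.131, 0.020)
t=1.000: state=(0.668, 0.266, 0.066)
t=1.500: state=(0.437, 0.417, 0.146)
t=2.000: state=(0.246, 0.499, 0.255)
t=2.500: state=(0.132, 0.495, 0.373)
t=3.000: state=(0.074, 0.443, 0.483)
t=3.500: state=(0.044, 0.376, 0.579)
t=4.000: state=(0.029, 0.311, 0.660)
t=4.500: state=(0.021, 0.254, 0.726)
t=5.000: state=(0.015, 0.205, 0.779)
t=5.500: state=(0.012, 0.165, 0.822)
t=6.000: state=(0.010, 0.133, 0.857)
t=6.500: state=(0.009, 0.106, 0.885)
t=7.000: state=(0.008, 0.085, 0.907)
t=7.500: state=(0.007, 0.068, 0.925)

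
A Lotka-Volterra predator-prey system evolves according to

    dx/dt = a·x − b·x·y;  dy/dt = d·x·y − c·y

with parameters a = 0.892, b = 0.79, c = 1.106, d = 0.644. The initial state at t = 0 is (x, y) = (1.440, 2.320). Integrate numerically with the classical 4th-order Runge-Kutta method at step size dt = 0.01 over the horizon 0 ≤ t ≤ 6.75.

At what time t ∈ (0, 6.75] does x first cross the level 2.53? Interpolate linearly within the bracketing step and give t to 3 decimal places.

t = 4.399

t=0.000: state=(1.440, 2.320)
step 1 (dt=0.01): k1=(-1.355, -0.414), k2=(-1.346, -0.424), k3=(-1.346, -0.424), k4=(-1.337, -0.434); state += dt/6·(k1+2k2+2k3+k4)
t=0.010: state=(1.427, 2.316)
t=0.020: state=(1.413, 2.311)
t=0.030: state=(1.400, 2.307)
continuing one RK4 step at a time; state shown every 25 steps (Δt=0.25):
t=0.250: state=(1.154, 2.165)
t=0.500: state=(0.960, 1.945)
t=0.750: state=(0.837, 1.703)
t=1.000: state=(0.765, 1.469)
t=1.250: state=(0.731, 1.256)
t=1.500: state=(0.726, 1.071)
t=1.750: state=(0.747, 0.914)
t=2.000: state=(0.789, 0.784)
t=2.250: state=(0.854, 0.679)
t=2.500: state=(0.942, 0.595)
t=2.750: state=(1.054, 0.529)
t=3.000: state=(1.192, 0.481)
t=3.250: state=(1.360, 0.448)
t=3.500: state=(1.559, 0.429)
t=3.750: state=(1.791, 0.426)
t=4.000: state=(2.055, 0.440)
t=4.250: state=(2.347, 0.476)
t=4.390: state=(2.519, 0.508)
next step: t=4.400: state=(2.531, 0.510) — x has crossed 2.53
linear interpolation between t=4.390 (2.51908) and t=4.400 (2.53145) → t≈4.399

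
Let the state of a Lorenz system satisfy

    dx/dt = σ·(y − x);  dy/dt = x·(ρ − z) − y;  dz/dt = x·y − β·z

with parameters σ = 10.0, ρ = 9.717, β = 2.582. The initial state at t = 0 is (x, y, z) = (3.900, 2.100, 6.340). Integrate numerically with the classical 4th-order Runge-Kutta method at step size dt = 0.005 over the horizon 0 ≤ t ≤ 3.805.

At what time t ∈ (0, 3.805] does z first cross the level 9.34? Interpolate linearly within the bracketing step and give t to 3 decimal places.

t=0.000: state=(3.900, 2.100, 6.340)
step 1 (dt=0.005): k1=(-18.000, 11.070, -8.180), k2=(-17.273, 10.969, -8.115), k3=(-17.294, 10.975, -8.112), k4=(-16.587, 10.878, -8.047); state += dt/6·(k1+2k2+2k3+k4)
t=0.005: state=(3.814, 2.155, 6.299)
t=0.010: state=(3.734, 2.209, 6.260)
t=0.015: state=(3.661, 2.262, 6.220)
continuing one RK4 step at a time; state shown every 40 steps (Δt=0.2):
t=0.200: state=(3.476, 4.108, 5.421)
t=0.400: state=(5.295, 6.289, 6.952)
t=0.530: state=(6.273, 6.650, 9.267)
next step: t=0.535: state=(6.291, 6.629, 9.356) — z has crossed 9.34
linear interpolation between t=0.530 (9.26749) and t=0.535 (9.35585) → t≈0.534

t = 0.534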